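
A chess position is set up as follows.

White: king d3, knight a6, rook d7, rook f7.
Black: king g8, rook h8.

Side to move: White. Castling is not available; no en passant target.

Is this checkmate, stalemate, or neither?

neither

White to move; white king on d3.
In check: no.
Legal moves for White include: Rf8+, Rh7, Rg7+, Rfe7, Rf6, Rf5, Rf4, Rf3, Rf2, Rf1, Rd8+, Rde7, Rc7, Rb7, Ra7, Rd6, Rd5, Rd4, ... (list truncated; more exist).
White has legal moves and is not in check → neither.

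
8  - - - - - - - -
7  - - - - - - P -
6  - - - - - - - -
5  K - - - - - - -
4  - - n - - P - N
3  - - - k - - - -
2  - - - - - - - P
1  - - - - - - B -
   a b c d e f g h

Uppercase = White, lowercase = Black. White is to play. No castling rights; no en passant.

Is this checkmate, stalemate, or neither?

neither

White to move; white king on a5.
In check: yes, from the black knight on c4.
King squares — a4: available; b4: available; b5: available; a6: available; b6: attacked by Nc4.
Legal moves for White: Ka6, Kb5, Kb4, Ka4.
White is in check but has 4 legal moves → neither.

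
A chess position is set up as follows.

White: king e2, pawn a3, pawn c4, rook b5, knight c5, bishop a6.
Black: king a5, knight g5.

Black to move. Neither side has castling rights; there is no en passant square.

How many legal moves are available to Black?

0

Black to move; king on a5.
In check: yes, from the white rook on b5.
Legal moves: none.
Count: 0.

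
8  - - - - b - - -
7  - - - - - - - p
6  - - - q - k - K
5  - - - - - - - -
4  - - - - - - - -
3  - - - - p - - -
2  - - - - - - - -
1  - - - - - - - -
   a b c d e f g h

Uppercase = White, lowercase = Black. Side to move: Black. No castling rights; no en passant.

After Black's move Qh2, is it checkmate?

yes

After Qh2: white king on h6; in check: yes, from the black queen on h2.
King squares — g5: attacked by Kf6; h5: attacked by Qh2; g6: attacked by Kf6; g7: attacked by Kf6; h7: attacked by Qh2.
White has no legal moves → checkmate.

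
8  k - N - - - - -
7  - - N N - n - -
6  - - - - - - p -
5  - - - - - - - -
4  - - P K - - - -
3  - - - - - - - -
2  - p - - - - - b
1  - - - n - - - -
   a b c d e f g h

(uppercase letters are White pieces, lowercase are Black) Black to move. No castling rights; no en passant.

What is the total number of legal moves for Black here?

Black to move; king on a8.
In check: yes, from the white knight on c7.
Legal moves: Kb7, Bxc7.
Count: 2.

2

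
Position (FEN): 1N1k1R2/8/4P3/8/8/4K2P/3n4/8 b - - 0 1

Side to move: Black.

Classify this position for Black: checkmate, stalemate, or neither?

neither

Black to move; black king on d8.
In check: yes, from the white rook on f8.
King squares — c7: available; d7: attacked by Pe6; e7: available; c8: attacked by Rf8; e8: attacked by Rf8.
Legal moves for Black: Ke7, Kc7.
Black is in check but has 2 legal moves → neither.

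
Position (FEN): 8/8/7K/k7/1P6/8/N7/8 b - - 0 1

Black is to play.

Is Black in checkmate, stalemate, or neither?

Black to move; black king on a5.
In check: yes, from the white pawn on b4.
King squares — a4: available; b4: attacked by Na2; b5: available; a6: available; b6: available.
Legal moves for Black: Kb6, Ka6, Kb5, Ka4.
Black is in check but has 4 legal moves → neither.

neither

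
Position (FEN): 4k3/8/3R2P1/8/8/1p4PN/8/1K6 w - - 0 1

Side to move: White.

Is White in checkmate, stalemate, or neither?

neither

White to move; white king on b1.
In check: no.
Legal moves for White include: Rd8+, Rd7, Rf6, Re6+, Rc6, Rb6, Ra6, Rd5, Rd4, Rd3, Rd2, Rd1, Ng5, Nf4, Nf2, Ng1, Kb2, Kc1, ... (list truncated; more exist).
White has legal moves and is not in check → neither.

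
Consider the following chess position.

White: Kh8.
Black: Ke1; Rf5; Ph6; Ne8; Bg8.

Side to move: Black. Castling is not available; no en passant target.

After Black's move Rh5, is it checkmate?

After Rh5: white king on h8; in check: no.
White is not in check, so this cannot be checkmate.

no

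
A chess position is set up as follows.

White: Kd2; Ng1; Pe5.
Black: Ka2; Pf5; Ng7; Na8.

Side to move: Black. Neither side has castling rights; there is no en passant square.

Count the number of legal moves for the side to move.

Black to move; king on a2.
In check: no.
Legal moves: Nc7, Nb6, Ne8, Ne6, Nh5, Kb3, Ka3, Kb2, Kb1, Ka1, f4.
Count: 11.

11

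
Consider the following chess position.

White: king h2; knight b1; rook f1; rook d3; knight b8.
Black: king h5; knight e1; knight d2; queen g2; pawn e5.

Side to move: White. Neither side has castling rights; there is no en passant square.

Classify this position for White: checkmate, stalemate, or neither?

White to move; white king on h2.
In check: yes, from the black queen on g2.
King squares — g1: attacked by Qg2; h1: attacked by Qg2; g2: attacked by Ne1; g3: attacked by Qg2; h3: attacked by Qg2.
Legal moves for White: none.
In check with no legal moves → checkmate.

checkmate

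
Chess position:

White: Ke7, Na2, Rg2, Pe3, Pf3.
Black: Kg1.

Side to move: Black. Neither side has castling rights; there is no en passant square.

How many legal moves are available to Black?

Black to move; king on g1.
In check: yes, from the white rook on g2.
Legal moves: Kxg2, Kh1, Kf1.
Count: 3.

3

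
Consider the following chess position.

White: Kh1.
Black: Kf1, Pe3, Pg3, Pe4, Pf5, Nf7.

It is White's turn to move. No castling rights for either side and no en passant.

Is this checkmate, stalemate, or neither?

stalemate

White to move; white king on h1.
In check: no.
King squares — g1: attacked by Kf1; g2: attacked by Kf1; h2: attacked by Pg3.
Legal moves for White: none.
Not in check and no legal moves → stalemate.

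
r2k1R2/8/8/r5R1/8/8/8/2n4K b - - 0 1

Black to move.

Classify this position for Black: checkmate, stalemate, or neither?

Black to move; black king on d8.
In check: yes, from the white rook on f8.
Legal moves for Black: Ke7, Kd7, Kc7.
Black is in check but has 3 legal moves → neither.

neither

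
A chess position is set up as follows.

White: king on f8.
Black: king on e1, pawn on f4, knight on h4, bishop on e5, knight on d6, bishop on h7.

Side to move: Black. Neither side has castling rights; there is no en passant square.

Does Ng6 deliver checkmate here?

After Ng6: white king on f8; in check: yes, from the black knight on g6.
King squares — e7: attacked by Ng6; f7: attacked by Nd6; g7: attacked by Be5; e8: attacked by Nd6; g8: attacked by Bh7.
White has no legal moves → checkmate.

yes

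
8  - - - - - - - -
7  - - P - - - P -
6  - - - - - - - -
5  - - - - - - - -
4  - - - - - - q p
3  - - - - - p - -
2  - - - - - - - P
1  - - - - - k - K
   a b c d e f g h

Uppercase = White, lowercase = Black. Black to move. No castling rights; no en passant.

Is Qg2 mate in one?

yes

After Qg2: white king on h1; in check: yes, from the black queen on g2.
King squares — g1: attacked by Kf1; g2: attacked by Kf1; h2: own pawn.
White has no legal moves → checkmate.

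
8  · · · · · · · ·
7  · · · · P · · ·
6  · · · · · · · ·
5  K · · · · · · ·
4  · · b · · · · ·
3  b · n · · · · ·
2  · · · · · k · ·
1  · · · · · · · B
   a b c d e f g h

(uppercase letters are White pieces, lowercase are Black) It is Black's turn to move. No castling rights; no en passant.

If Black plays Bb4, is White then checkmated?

After Bb4: white king on a5; in check: yes, from the black bishop on b4.
White has 2 legal replies: Kb6, Kxb4.
In check but a legal move exists → not checkmate.

no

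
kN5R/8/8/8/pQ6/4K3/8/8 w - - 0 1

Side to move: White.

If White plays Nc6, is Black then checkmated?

After Nc6: black king on a8; in check: yes, from the white rook on h8.
King squares — a7: attacked by Nc6; b7: attacked by Qb4; b8: attacked by Qb4.
Black has no legal moves → checkmate.

yes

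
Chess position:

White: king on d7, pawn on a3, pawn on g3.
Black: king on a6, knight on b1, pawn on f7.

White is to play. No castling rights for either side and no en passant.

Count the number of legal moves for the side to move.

White to move; king on d7.
In check: no.
Legal moves: Ke8, Kd8, Kc8, Ke7, Kc7, Kd6, Kc6, g4, a4.
Count: 9.

9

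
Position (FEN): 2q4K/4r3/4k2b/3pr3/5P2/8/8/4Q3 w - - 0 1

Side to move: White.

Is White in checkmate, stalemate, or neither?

White to move; white king on h8.
In check: yes, from the black queen on c8.
King squares — g7: attacked by Bh6; h7: attacked by Re7; g8: attacked by Qc8.
Legal moves for White: none.
In check with no legal moves → checkmate.

checkmate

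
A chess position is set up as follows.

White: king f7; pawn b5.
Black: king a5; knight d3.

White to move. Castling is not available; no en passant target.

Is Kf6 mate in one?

no

After Kf6: black king on a5; in check: no.
Black is not in check, so this cannot be checkmate.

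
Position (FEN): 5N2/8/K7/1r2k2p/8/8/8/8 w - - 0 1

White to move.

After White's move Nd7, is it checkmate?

no

After Nd7: black king on e5; in check: yes, from the white knight on d7.
Black has 7 legal replies: Ke6, Kd6, Kf5, Kd5, Kf4, Ke4, Kd4.
In check but a legal move exists → not checkmate.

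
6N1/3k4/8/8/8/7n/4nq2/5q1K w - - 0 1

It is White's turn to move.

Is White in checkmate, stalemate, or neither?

White to move; white king on h1.
In check: yes, from the black queen on f1.
King squares — g1: attacked by Qf1; g2: attacked by Qf1; h2: attacked by Qf2.
Legal moves for White: none.
In check with no legal moves → checkmate.

checkmate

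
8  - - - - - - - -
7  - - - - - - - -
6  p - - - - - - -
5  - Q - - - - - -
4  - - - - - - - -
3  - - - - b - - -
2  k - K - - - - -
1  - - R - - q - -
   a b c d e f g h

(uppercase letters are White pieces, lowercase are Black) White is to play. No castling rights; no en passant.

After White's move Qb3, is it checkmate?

After Qb3: black king on a2; in check: yes, from the white queen on b3.
King squares — a1: attacked by Rc1; b1: attacked by Rc1; b2: attacked by Kc2; a3: attacked by Qb3; b3: attacked by Kc2.
Black has no legal moves → checkmate.

yes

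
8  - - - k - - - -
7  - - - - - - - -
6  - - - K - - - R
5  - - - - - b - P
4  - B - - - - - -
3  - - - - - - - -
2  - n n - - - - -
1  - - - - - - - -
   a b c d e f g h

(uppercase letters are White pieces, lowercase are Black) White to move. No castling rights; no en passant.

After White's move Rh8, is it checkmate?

After Rh8: black king on d8; in check: yes, from the white rook on h8.
King squares — c7: attacked by Kd6; d7: attacked by Kd6; e7: attacked by Kd6; c8: attacked by Rh8; e8: attacked by Rh8.
Black has no legal moves → checkmate.

yes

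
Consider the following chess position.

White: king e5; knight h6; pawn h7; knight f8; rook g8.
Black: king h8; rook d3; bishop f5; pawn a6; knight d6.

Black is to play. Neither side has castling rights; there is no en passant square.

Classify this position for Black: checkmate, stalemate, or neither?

Black to move; black king on h8.
In check: yes, from the white rook on g8.
King squares — g7: attacked by Rg8; h7: attacked by Nf8; g8: attacked by Nh6.
Legal moves for Black: none.
In check with no legal moves → checkmate.

checkmate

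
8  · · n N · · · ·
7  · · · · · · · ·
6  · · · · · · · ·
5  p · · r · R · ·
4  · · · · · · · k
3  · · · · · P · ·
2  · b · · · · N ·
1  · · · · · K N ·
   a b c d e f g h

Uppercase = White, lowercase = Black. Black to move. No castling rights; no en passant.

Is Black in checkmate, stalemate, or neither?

neither

Black to move; black king on h4.
In check: yes, from the white knight on g2.
King squares — g3: available; h3: attacked by Ng1; g4: attacked by Pf3; g5: attacked by Rf5; h5: attacked by Rf5.
Legal moves for Black: Kg3.
Black is in check but has 1 legal move → neither.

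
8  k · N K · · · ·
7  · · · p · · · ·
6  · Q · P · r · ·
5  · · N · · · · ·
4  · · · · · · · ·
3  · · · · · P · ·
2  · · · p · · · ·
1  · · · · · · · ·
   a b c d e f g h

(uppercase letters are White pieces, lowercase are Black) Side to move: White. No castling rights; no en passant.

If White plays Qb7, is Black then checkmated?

After Qb7: black king on a8; in check: yes, from the white queen on b7.
King squares — a7: attacked by Qb7; b7: attacked by Nc5; b8: attacked by Qb7.
Black has no legal moves → checkmate.

yes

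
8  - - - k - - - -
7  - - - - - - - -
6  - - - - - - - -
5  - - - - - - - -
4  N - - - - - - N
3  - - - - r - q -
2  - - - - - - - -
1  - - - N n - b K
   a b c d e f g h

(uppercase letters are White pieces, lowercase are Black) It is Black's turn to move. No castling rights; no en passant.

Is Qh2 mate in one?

After Qh2: white king on h1; in check: yes, from the black queen on h2.
King squares — g1: attacked by Qh2; g2: attacked by Ne1; h2: attacked by Bg1.
White has no legal moves → checkmate.

yes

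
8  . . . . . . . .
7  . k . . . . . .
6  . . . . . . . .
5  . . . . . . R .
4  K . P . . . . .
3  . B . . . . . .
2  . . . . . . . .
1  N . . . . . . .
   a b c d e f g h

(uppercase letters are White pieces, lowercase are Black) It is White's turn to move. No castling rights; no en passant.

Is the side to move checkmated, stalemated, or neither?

neither

White to move; white king on a4.
In check: no.
Legal moves for White include: Rg8, Rg7+, Rg6, Rh5, Rf5, Re5, Rd5, Rc5, Rb5+, Ra5, Rg4, Rg3, Rg2, Rg1, Kb5, Ka5, Kb4, Ka3, ... (list truncated; more exist).
White has legal moves and is not in check → neither.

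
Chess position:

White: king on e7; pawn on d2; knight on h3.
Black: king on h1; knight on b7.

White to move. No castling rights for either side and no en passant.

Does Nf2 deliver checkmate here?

no

After Nf2: black king on h1; in check: yes, from the white knight on f2.
Black has 3 legal replies: Kh2, Kg2, Kg1.
In check but a legal move exists → not checkmate.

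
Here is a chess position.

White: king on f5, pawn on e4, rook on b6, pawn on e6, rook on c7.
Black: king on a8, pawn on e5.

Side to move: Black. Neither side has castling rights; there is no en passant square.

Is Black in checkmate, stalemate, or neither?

Black to move; black king on a8.
In check: no.
King squares — a7: attacked by Rc7; b7: attacked by Rb6; b8: attacked by Rb6.
Legal moves for Black: none.
Not in check and no legal moves → stalemate.

stalemate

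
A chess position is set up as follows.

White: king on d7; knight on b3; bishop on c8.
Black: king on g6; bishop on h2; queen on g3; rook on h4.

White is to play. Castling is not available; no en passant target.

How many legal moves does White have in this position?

13

White to move; king on d7.
In check: no.
Legal moves: Bb7, Ba6, Ke8, Kd8, Ke7, Ke6, Kc6, Nc5, Na5, Nd4, Nd2, Nc1, Na1.
Count: 13.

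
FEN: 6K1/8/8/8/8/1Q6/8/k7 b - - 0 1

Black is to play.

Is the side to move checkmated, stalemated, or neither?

Black to move; black king on a1.
In check: no.
King squares — b1: attacked by Qb3; a2: attacked by Qb3; b2: attacked by Qb3.
Legal moves for Black: none.
Not in check and no legal moves → stalemate.

stalemate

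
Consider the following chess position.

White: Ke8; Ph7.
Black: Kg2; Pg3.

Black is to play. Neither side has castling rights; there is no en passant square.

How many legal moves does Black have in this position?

Black to move; king on g2.
In check: no.
Legal moves: Kh3, Kf3, Kh2, Kf2, Kh1, Kg1, Kf1.
Count: 7.

7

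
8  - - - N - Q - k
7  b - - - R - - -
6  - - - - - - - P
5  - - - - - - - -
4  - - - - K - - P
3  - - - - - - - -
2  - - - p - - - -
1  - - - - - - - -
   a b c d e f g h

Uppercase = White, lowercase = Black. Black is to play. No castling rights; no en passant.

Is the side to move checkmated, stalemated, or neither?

checkmate

Black to move; black king on h8.
In check: yes, from the white queen on f8.
King squares — g7: attacked by Ph6; h7: attacked by Re7; g8: attacked by Qf8.
Legal moves for Black: none.
In check with no legal moves → checkmate.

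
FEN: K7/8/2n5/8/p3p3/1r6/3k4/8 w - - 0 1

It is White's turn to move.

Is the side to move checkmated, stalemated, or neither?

stalemate

White to move; white king on a8.
In check: no.
King squares — a7: attacked by Nc6; b7: attacked by Rb3; b8: attacked by Rb3.
Legal moves for White: none.
Not in check and no legal moves → stalemate.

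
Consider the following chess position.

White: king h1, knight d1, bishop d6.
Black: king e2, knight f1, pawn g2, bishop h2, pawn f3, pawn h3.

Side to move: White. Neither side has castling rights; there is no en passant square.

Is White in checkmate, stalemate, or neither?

checkmate

White to move; white king on h1.
In check: yes, from the black pawn on g2.
King squares — g1: attacked by Bh2; g2: attacked by Pf3; h2: attacked by Nf1.
Legal moves for White: none.
In check with no legal moves → checkmate.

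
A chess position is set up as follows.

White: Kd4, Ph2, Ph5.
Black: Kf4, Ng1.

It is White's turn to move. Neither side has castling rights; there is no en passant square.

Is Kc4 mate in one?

After Kc4: black king on f4; in check: no.
Black is not in check, so this cannot be checkmate.

no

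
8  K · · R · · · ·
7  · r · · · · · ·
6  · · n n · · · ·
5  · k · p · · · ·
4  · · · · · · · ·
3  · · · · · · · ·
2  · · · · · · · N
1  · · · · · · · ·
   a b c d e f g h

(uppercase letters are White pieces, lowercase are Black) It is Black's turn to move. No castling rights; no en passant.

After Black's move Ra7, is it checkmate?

yes

After Ra7: white king on a8; in check: yes, from the black rook on a7.
King squares — a7: attacked by Nc6; b7: attacked by Nd6; b8: attacked by Nc6.
White has no legal moves → checkmate.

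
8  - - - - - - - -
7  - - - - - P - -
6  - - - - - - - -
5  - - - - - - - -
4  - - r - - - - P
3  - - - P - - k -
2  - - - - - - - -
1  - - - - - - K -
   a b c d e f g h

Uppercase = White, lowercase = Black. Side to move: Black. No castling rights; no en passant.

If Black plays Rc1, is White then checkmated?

After Rc1: white king on g1; in check: yes, from the black rook on c1.
King squares — f1: attacked by Rc1; h1: attacked by Rc1; f2: attacked by Kg3; g2: attacked by Kg3; h2: attacked by Kg3.
White has no legal moves → checkmate.

yes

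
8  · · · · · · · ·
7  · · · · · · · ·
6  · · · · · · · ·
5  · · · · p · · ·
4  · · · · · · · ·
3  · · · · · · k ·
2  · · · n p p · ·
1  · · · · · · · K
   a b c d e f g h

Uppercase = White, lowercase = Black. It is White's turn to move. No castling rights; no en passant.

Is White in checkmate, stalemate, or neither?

stalemate

White to move; white king on h1.
In check: no.
King squares — g1: attacked by Pf2; g2: attacked by Kg3; h2: attacked by Kg3.
Legal moves for White: none.
Not in check and no legal moves → stalemate.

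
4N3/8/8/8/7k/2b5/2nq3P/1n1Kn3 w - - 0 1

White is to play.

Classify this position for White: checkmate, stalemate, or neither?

checkmate

White to move; white king on d1.
In check: yes, from the black queen on d2.
King squares — c1: attacked by Qd2; e1: attacked by Nc2; c2: attacked by Ne1; d2: attacked by Nb1; e2: attacked by Qd2.
Legal moves for White: none.
In check with no legal moves → checkmate.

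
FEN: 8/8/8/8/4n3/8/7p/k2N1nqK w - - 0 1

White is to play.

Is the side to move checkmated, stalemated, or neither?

White to move; white king on h1.
In check: yes, from the black queen on g1.
King squares — g1: attacked by Ph2; g2: attacked by Qg1; h2: attacked by Nf1.
Legal moves for White: none.
In check with no legal moves → checkmate.

checkmate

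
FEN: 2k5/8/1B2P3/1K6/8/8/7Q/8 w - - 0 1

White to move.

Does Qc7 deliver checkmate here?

After Qc7: black king on c8; in check: yes, from the white queen on c7.
King squares — b7: attacked by Qc7; c7: attacked by Bb6; d7: attacked by Pe6; b8: attacked by Qc7; d8: attacked by Qc7.
Black has no legal moves → checkmate.

yes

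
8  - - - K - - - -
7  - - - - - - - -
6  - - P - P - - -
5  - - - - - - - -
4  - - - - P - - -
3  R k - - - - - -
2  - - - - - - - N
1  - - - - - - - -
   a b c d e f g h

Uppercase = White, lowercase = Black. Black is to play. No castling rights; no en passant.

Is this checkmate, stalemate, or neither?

neither

Black to move; black king on b3.
In check: yes, from the white rook on a3.
Legal moves for Black: Kc4, Kb4, Kxa3, Kc2, Kb2.
Black is in check but has 5 legal moves → neither.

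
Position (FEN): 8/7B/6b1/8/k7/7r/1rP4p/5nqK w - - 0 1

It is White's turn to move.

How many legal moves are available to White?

White to move; king on h1.
In check: yes, from the black queen on g1.
Legal moves: none.
Count: 0.

0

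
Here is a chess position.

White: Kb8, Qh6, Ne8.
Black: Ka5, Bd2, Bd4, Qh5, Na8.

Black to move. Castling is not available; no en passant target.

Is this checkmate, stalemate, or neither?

neither

Black to move; black king on a5.
In check: no.
Legal moves for Black include: Nc7, Nb6, Qxe8+, Qf7, Qxh6, Qg6, Qg5, Qf5, Qe5+, Qd5, Qc5, Qb5+, Qh4, Qg4, Qh3, Qf3, Qh2+, Qe2, ... (list truncated; more exist).
Black has legal moves and is not in check → neither.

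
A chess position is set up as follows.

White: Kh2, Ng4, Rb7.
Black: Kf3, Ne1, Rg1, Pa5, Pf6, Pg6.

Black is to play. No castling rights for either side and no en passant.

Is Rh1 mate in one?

no

After Rh1: white king on h2; in check: yes, from the black rook on h1.
White has 1 legal reply: Kxh1.
In check but a legal move exists → not checkmate.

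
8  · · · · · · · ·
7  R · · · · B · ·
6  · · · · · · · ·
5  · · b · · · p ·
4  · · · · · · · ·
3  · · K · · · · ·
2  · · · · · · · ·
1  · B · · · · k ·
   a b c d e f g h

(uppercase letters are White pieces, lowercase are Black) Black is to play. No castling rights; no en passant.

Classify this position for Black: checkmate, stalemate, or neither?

Black to move; black king on g1.
In check: no.
Legal moves for Black: Bf8, Be7, Bxa7, Bd6, Bb6, Bd4+, Bb4+, Be3, Ba3, Bf2, Kh2, Kg2, Kf2, Kh1, Kf1, g4.
Black has 16 legal moves and is not in check → neither.

neither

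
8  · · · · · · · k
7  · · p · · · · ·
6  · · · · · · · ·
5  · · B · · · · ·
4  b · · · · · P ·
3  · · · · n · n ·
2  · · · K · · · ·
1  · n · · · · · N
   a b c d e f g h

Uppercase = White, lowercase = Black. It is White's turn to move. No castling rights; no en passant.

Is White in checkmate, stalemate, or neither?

neither

White to move; white king on d2.
In check: yes, from the black knight on b1.
King squares — c1: available; d1: attacked by Ne3; e1: available; c2: attacked by Ne3; e2: attacked by Ng3; c3: attacked by Nb1; d3: available; e3: available.
Legal moves for White: Kxe3, Kd3, Ke1, Kc1.
White is in check but has 4 legal moves → neither.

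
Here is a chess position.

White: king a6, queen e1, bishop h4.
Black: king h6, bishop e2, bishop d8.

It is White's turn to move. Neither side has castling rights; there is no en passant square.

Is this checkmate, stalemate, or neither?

White to move; white king on a6.
In check: yes, from the black bishop on e2.
King squares — a5: attacked by Bd8; b5: attacked by Be2; b6: attacked by Bd8; a7: available; b7: available.
Legal moves for White: Kb7, Ka7, Qxe2.
White is in check but has 3 legal moves → neither.

neither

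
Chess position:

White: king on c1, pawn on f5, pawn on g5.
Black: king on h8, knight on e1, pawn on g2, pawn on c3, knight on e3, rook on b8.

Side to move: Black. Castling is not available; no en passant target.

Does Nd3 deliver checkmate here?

After Nd3: white king on c1; in check: yes, from the black knight on d3.
King squares — b1: attacked by Rb8; d1: attacked by Ne3; b2: attacked by Pc3; c2: attacked by Ne3; d2: attacked by Pc3.
White has no legal moves → checkmate.

yes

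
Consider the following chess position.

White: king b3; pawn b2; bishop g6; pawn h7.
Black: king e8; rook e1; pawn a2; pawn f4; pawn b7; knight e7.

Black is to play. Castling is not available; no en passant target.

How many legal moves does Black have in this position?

Black to move; king on e8.
In check: yes, from the white bishop on g6.
Legal moves: Kf8, Kd8, Kd7, Nxg6.
Count: 4.

4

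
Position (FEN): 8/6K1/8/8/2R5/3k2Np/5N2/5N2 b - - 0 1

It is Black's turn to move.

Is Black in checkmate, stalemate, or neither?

Black to move; black king on d3.
In check: yes, from the white knight on f2.
King squares — c2: attacked by Rc4; d2: attacked by Nf1; e2: attacked by Ng3; c3: attacked by Rc4; e3: attacked by Nf1; c4: available; d4: attacked by Rc4; e4: attacked by Nf2.
Legal moves for Black: Kxc4.
Black is in check but has 1 legal move → neither.

neither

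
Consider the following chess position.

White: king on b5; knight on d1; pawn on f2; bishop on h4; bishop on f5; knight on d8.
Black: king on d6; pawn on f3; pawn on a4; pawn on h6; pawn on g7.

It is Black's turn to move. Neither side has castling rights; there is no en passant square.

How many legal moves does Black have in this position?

Black to move; king on d6.
In check: no.
Legal moves: Kc7, Ke5, Kd5, g6, h5, a3, g5.
Count: 7.

7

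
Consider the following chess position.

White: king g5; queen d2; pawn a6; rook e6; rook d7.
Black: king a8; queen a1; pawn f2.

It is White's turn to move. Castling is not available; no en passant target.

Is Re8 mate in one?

yes

After Re8: black king on a8; in check: yes, from the white rook on e8.
King squares — a7: attacked by Rd7; b7: attacked by Pa6; b8: attacked by Re8.
Black has no legal moves → checkmate.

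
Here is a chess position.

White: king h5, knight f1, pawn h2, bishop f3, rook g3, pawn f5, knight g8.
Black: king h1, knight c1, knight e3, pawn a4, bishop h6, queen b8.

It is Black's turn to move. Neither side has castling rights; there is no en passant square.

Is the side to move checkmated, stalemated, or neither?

Black to move; black king on h1.
In check: yes, from the white bishop on f3.
King squares — g1: attacked by Rg3; g2: attacked by Bf3; h2: attacked by Nf1.
Legal moves for Black: Ng2.
Black is in check but has 1 legal move → neither.

neither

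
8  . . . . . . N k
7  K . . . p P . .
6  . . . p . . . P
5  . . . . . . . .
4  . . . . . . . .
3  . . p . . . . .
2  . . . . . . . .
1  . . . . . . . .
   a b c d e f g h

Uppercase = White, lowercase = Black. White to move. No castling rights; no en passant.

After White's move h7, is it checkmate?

After h7: black king on h8; in check: no.
Black is not in check, so this cannot be checkmate.

no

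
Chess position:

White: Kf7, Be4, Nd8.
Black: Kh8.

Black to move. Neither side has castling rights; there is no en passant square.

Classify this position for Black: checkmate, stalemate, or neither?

stalemate

Black to move; black king on h8.
In check: no.
King squares — g7: attacked by Kf7; h7: attacked by Be4; g8: attacked by Kf7.
Legal moves for Black: none.
Not in check and no legal moves → stalemate.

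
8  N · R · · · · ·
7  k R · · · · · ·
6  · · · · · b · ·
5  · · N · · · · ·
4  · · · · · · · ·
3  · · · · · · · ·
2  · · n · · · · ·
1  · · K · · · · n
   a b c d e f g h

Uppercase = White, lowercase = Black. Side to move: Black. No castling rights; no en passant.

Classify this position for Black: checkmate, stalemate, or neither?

checkmate

Black to move; black king on a7.
In check: yes, from the white rook on b7.
King squares — a6: attacked by Nc5; b6: attacked by Rb7; b7: attacked by Nc5; a8: attacked by Rc8; b8: attacked by Rb7.
Legal moves for Black: none.
In check with no legal moves → checkmate.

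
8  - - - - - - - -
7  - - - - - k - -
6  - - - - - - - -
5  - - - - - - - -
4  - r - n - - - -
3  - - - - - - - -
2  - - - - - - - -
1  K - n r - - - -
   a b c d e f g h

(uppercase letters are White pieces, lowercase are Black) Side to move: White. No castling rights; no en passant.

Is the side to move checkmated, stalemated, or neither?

stalemate

White to move; white king on a1.
In check: no.
King squares — b1: attacked by Rb4; a2: attacked by Nc1; b2: attacked by Rb4.
Legal moves for White: none.
Not in check and no legal moves → stalemate.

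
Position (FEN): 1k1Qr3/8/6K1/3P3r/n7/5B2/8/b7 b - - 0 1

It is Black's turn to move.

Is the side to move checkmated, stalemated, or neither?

neither

Black to move; black king on b8.
In check: yes, from the white queen on d8.
King squares — a7: available; b7: available; c7: attacked by Qd8; a8: attacked by Qd8; c8: attacked by Qd8.
Legal moves for Black: Kb7, Ka7, Rxd8.
Black is in check but has 3 legal moves → neither.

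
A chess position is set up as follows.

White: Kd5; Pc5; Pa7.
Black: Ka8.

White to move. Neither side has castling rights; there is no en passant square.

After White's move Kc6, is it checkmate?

After Kc6: black king on a8; in check: no.
Black is not in check, so this cannot be checkmate.

no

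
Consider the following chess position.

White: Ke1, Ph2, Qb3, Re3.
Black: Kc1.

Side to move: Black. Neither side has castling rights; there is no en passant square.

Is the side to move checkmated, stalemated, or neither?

Black to move; black king on c1.
In check: no.
King squares — b1: attacked by Qb3; d1: attacked by Ke1; b2: attacked by Qb3; c2: attacked by Qb3; d2: attacked by Ke1.
Legal moves for Black: none.
Not in check and no legal moves → stalemate.

stalemate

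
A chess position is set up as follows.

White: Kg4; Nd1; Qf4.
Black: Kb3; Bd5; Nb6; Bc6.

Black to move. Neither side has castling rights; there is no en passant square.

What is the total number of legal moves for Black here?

22

Black to move; king on b3.
In check: no.
Legal moves: Be8, Ba8, Bd7+, Bb7, Bb5, Ba4, Nc8, Na8, Nd7, Nc4, Na4, Bg8, Bf7, Be6+, Be4, Bc4, Bf3+, Bg2, Bh1, Ka3, Kc2, Ka2.
Count: 22.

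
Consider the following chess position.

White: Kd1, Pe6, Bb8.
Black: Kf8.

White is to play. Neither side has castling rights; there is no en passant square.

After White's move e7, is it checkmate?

After e7: black king on f8; in check: yes, from the white pawn on e7.
Black has 5 legal replies: Kg8, Ke8, Kg7, Kf7, Kxe7.
In check but a legal move exists → not checkmate.

no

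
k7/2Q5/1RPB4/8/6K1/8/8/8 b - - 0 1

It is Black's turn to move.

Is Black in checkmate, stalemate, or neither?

Black to move; black king on a8.
In check: no.
King squares — a7: attacked by Qc7; b7: attacked by Rb6; b8: attacked by Rb6.
Legal moves for Black: none.
Not in check and no legal moves → stalemate.

stalemate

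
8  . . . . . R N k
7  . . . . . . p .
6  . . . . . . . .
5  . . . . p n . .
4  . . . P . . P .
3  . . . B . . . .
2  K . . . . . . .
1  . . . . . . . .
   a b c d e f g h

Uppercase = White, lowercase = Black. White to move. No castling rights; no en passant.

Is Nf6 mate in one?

yes

After Nf6: black king on h8; in check: yes, from the white rook on f8.
King squares — g7: own pawn; h7: attacked by Nf6; g8: attacked by Nf6.
Black has no legal moves → checkmate.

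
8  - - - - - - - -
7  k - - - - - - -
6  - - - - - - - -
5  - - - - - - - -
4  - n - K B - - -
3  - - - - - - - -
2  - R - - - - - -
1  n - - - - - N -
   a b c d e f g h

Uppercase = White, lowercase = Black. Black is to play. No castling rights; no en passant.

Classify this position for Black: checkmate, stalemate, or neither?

Black to move; black king on a7.
In check: no.
Legal moves for Black: Kb8, Kb6, Ka6, Nc6+, Na6, Nd5, Nd3, Nbc2+, Na2, Nb3+, Nac2+.
Black has 11 legal moves and is not in check → neither.

neither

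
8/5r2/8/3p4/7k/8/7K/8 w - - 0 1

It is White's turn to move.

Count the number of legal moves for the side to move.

White to move; king on h2.
In check: no.
Legal moves: Kg2, Kh1, Kg1.
Count: 3.

3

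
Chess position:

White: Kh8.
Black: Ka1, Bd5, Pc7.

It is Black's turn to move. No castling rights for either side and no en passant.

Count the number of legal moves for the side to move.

18

Black to move; king on a1.
In check: no.
Legal moves: Bg8, Ba8, Bf7, Bb7, Be6, Bc6, Be4, Bc4, Bf3, Bb3, Bg2, Ba2, Bh1, Kb2, Ka2, Kb1, c6, c5.
Count: 18.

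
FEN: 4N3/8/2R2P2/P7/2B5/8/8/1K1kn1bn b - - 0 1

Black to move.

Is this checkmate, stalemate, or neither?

neither

Black to move; black king on d1.
In check: no.
Legal moves for Black: Ng3, Nf2, Ba7, Bb6, Bc5, Bd4, Be3, Bh2, Bf2, Nf3, Nd3, Ng2, Nc2, Kd2.
Black has 14 legal moves and is not in check → neither.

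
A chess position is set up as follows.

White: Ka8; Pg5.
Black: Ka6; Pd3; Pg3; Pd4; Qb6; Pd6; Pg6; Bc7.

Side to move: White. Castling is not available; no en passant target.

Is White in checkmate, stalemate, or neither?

White to move; white king on a8.
In check: no.
King squares — a7: attacked by Ka6; b7: attacked by Ka6; b8: attacked by Qb6.
Legal moves for White: none.
Not in check and no legal moves → stalemate.

stalemate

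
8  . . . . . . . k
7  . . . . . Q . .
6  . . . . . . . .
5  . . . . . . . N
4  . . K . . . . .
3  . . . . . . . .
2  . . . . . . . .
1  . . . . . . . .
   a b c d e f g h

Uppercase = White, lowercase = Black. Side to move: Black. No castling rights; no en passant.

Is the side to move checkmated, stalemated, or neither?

Black to move; black king on h8.
In check: no.
King squares — g7: attacked by Nh5; h7: attacked by Qf7; g8: attacked by Qf7.
Legal moves for Black: none.
Not in check and no legal moves → stalemate.

stalemate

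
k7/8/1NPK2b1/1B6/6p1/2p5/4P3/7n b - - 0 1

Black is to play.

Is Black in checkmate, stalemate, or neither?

Black to move; black king on a8.
In check: yes, from the white knight on b6.
King squares — a7: available; b7: attacked by Pc6; b8: available.
Legal moves for Black: Kb8, Ka7.
Black is in check but has 2 legal moves → neither.

neither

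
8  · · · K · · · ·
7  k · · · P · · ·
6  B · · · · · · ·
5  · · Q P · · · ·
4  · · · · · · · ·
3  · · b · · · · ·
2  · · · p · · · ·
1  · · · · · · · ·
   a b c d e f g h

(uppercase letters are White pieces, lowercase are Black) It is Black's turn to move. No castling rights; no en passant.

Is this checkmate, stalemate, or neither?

neither

Black to move; black king on a7.
In check: yes, from the white queen on c5.
King squares — a6: available; b6: attacked by Qc5; b7: attacked by Ba6; a8: available; b8: available.
Legal moves for Black: Kb8, Ka8, Kxa6.
Black is in check but has 3 legal moves → neither.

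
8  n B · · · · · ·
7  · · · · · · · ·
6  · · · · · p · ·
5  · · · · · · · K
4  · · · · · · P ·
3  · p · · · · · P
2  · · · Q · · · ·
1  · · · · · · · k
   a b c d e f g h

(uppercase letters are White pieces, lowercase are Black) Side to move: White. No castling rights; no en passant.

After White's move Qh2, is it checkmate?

After Qh2: black king on h1; in check: yes, from the white queen on h2.
King squares — g1: attacked by Qh2; g2: attacked by Qh2; h2: attacked by Bb8.
Black has no legal moves → checkmate.

yes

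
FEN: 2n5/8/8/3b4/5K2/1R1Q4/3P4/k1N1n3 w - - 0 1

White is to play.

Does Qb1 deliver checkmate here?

yes

After Qb1: black king on a1; in check: yes, from the white queen on b1.
King squares — b1: attacked by Rb3; a2: attacked by Qb1; b2: attacked by Qb1.
Black has no legal moves → checkmate.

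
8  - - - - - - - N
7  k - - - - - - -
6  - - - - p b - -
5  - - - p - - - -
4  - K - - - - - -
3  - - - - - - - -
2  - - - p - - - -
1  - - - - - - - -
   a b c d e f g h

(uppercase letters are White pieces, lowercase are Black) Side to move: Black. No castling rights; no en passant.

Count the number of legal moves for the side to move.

Black to move; king on a7.
In check: no.
Legal moves: Kb8, Ka8, Kb7, Kb6, Ka6, Bxh8, Bd8, Bg7, Be7+, Bg5, Be5, Bh4, Bd4, Bc3+, Bb2, Ba1, e5, d4, d1=Q, d1=R, d1=B, d1=N.
Count: 22.

22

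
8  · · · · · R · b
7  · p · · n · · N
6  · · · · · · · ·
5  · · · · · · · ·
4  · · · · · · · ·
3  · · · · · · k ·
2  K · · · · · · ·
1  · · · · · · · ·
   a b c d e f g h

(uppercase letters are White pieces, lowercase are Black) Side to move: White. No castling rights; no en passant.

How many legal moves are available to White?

19

White to move; king on a2.
In check: no.
Legal moves: Rxh8, Rg8+, Re8, Rd8, Rc8, Rb8, Ra8, Rf7, Rf6, Rf5, Rf4, Rf3+, Rf2, Rf1, Nf6, Ng5, Kb3, Ka3, Kb1.
Count: 19.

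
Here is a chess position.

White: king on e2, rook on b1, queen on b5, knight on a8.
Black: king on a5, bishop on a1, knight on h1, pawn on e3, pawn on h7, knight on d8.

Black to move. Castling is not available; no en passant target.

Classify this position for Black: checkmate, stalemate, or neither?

Black to move; black king on a5.
In check: yes, from the white queen on b5.
King squares — a4: attacked by Qb5; b4: attacked by Rb1; b5: attacked by Rb1; a6: attacked by Qb5; b6: attacked by Qb5.
Legal moves for Black: none.
In check with no legal moves → checkmate.

checkmate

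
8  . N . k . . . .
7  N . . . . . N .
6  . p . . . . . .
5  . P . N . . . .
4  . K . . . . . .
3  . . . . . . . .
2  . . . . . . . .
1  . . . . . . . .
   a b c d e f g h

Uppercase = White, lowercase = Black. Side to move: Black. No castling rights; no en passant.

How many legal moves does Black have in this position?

Black to move; king on d8.
In check: no.
Legal moves: none.
Count: 0.

0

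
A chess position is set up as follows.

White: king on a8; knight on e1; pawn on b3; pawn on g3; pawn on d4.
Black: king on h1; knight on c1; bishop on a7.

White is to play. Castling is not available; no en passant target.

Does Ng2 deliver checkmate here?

After Ng2: black king on h1; in check: no.
Black is not in check, so this cannot be checkmate.

no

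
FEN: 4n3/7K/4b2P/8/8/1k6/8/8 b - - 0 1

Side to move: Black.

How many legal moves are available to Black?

21

Black to move; king on b3.
In check: no.
Legal moves: Ng7, Nc7, Nf6+, Nd6, Bg8+, Bc8, Bf7, Bd7, Bf5+, Bd5, Bg4, Bc4, Bh3, Kc4, Kb4, Ka4, Kc3, Ka3, Kc2, Kb2, Ka2.
Count: 21.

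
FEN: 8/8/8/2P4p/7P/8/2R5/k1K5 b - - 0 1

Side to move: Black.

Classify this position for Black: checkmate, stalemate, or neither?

Black to move; black king on a1.
In check: no.
King squares — b1: attacked by Kc1; a2: attacked by Rc2; b2: attacked by Kc1.
Legal moves for Black: none.
Not in check and no legal moves → stalemate.

stalemate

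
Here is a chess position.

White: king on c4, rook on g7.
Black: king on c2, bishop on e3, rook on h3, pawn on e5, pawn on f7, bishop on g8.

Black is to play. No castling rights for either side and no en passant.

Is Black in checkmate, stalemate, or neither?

neither

Black to move; black king on c2.
In check: no.
Legal moves for Black include: Bh7, Rh8, Rh7, Rh6, Rh5, Rh4+, Rg3, Rf3, Rh2, Rh1, Ba7, Bh6, Bb6, Bg5, Bc5, Bf4, Bd4, Bf2, ... (list truncated; more exist).
Black has legal moves and is not in check → neither.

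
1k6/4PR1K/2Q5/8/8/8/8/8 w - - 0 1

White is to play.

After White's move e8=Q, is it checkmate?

yes

After e8=Q: black king on b8; in check: yes, from the white queen on e8.
King squares — a7: attacked by Rf7; b7: attacked by Qc6; c7: attacked by Qc6; a8: attacked by Qc6; c8: attacked by Qc6.
Black has no legal moves → checkmate.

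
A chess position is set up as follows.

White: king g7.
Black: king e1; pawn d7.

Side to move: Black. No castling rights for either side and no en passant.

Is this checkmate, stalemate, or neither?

neither

Black to move; black king on e1.
In check: no.
Legal moves for Black: Kf2, Ke2, Kd2, Kf1, Kd1, d6, d5.
Black has 7 legal moves and is not in check → neither.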